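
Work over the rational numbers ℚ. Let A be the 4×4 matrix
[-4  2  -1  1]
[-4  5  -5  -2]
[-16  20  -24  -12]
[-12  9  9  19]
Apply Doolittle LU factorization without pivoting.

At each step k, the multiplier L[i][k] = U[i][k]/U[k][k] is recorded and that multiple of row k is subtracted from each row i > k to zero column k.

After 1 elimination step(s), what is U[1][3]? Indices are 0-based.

U[1][3] = -3

k=0: U[0][0]=-4
  eliminate (1,0): mult=1, new row 1: (0, 3, -4, -3); set L[1][0]=1
  eliminate (2,0): mult=4, new row 2: (0, 12, -20, -16); set L[2][0]=4
  eliminate (3,0): mult=3, new row 3: (0, 3, 12, 16); set L[3][0]=3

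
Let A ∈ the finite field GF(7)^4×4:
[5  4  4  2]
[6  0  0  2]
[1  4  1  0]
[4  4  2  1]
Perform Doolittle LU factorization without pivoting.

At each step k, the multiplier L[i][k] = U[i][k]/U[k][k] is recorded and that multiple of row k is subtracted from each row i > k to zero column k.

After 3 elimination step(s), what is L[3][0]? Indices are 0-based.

L[3][0] = 5

Step 1: pivot at (0,0) is 5.
  row1 ← row1 − (4)·row0  ⇒  L[1][0]=4, U row1=(0, 5, 5, 1)
  row2 ← row2 − (3)·row0  ⇒  L[2][0]=3, U row2=(0, 6, 3, 1)
  row3 ← row3 − (5)·row0  ⇒  L[3][0]=5, U row3=(0, 5, 3, 5)
Step 2: pivot at (1,1) is 5.
  row2 ← row2 − (4)·row1  ⇒  L[2][1]=4, U row2=(0, 0, 4, 4)
  row3 ← row3 − (1)·row1  ⇒  L[3][1]=1, U row3=(0, 0, 5, 4)
Step 3: pivot at (2,2) is 4.
  row3 ← row3 − (3)·row2  ⇒  L[3][2]=3, U row3=(0, 0, 0, 6)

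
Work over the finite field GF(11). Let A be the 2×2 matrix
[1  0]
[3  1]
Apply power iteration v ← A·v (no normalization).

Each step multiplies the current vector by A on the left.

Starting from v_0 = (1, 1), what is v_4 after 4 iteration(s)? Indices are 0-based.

v_4 = (1, 2)

v_0 = (1, 1).
v_1 = A·v_0 = (1, 4).
v_2 = A·v_1 = (1, 7).
v_3 = A·v_2 = (1, 10).
v_4 = A·v_3 = (1, 2).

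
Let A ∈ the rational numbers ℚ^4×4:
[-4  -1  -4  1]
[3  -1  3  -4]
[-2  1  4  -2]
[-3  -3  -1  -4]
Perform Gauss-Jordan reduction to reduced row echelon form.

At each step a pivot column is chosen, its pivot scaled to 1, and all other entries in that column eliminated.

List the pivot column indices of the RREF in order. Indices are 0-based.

step 1: normalize row 0 (÷-4) = (1, 1/4, 1, -1/4)
  row 1: subtract 3×row0 = (0, -7/4, 0, -13/4)
  row 2: subtract -2×row0 = (0, 3/2, 6, -5/2)
  row 3: subtract -3×row0 = (0, -9/4, 2, -19/4)
step 2: normalize row 1 (÷-7/4) = (0, 1, 0, 13/7)
  row 0: subtract 1/4×row1 = (1, 0, 1, -5/7)
  row 2: subtract 3/2×row1 = (0, 0, 6, -37/7)
  row 3: subtract -9/4×row1 = (0, 0, 2, -4/7)
step 3: normalize row 2 (÷6) = (0, 0, 1, -37/42)
  row 0: subtract 1×row2 = (1, 0, 0, 1/6)
  row 3: subtract 2×row2 = (0, 0, 0, 25/21)
step 4: normalize row 3 (÷25/21) = (0, 0, 0, 1)
  row 0: subtract 1/6×row3 = (1, 0, 0, 0)
  row 1: subtract 13/7×row3 = (0, 1, 0, 0)
  row 2: subtract -37/42×row3 = (0, 0, 1, 0)

pivot columns: 0, 1, 2, 3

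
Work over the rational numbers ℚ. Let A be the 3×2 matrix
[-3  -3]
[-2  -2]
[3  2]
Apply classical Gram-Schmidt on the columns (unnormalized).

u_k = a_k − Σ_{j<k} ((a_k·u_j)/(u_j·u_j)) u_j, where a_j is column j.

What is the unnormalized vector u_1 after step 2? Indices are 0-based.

u_1 = (-9/22, -3/11, -13/22)

Step 1: u_0 = a_0 = (-3, -2, 3).
Step 2: u_1 = a_1 − (19/22)·u_0 = (-9/22, -3/11, -13/22).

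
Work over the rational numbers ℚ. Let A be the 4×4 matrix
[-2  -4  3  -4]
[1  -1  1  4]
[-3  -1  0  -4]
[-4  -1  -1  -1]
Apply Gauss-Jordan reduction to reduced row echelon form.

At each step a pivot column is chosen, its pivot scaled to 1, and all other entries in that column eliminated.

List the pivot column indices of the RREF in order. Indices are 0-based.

pivot columns: 0, 1, 2, 3

step 1: normalize row 0 (÷-2) = (1, 2, -3/2, 2)
  row 1: subtract 1×row0 = (0, -3, 5/2, 2)
  row 2: subtract -3×row0 = (0, 5, -9/2, 2)
  row 3: subtract -4×row0 = (0, 7, -7, 7)
step 2: normalize row 1 (÷-3) = (0, 1, -5/6, -2/3)
  row 0: subtract 2×row1 = (1, 0, 1/6, 10/3)
  row 2: subtract 5×row1 = (0, 0, -1/3, 16/3)
  row 3: subtract 7×row1 = (0, 0, -7/6, 35/3)
step 3: normalize row 2 (÷-1/3) = (0, 0, 1, -16)
  row 0: subtract 1/6×row2 = (1, 0, 0, 6)
  row 1: subtract -5/6×row2 = (0, 1, 0, -14)
  row 3: subtract -7/6×row2 = (0, 0, 0, -7)
step 4: normalize row 3 (÷-7) = (0, 0, 0, 1)
  row 0: subtract 6×row3 = (1, 0, 0, 0)
  row 1: subtract -14×row3 = (0, 1, 0, 0)
  row 2: subtract -16×row3 = (0, 0, 1, 0)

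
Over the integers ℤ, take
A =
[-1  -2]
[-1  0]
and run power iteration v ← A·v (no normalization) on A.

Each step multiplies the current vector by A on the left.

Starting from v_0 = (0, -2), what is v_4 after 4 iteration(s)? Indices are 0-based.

v_4 = (-20, -12)

v_0 = (0, -2).
v_1 = A·v_0 = (4, 0).
v_2 = A·v_1 = (-4, -4).
v_3 = A·v_2 = (12, 4).
v_4 = A·v_3 = (-20, -12).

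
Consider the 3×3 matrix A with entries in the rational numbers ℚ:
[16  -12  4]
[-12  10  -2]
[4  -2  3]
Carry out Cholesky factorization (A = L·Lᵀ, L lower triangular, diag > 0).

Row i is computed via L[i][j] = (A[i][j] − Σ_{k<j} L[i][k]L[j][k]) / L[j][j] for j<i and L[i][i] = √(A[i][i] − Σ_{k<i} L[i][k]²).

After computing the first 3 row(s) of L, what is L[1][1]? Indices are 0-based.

Step 1: L[0][0] = √(16) = 4.
  L[1][0] = (-12) / L[0][0] = -3.
Step 2: L[1][1] = √(1) = 1.
  L[2][0] = (4) / L[0][0] = 1.
  L[2][1] = (1) / L[1][1] = 1.
Step 3: L[2][2] = √(1) = 1.

L[1][1] = 1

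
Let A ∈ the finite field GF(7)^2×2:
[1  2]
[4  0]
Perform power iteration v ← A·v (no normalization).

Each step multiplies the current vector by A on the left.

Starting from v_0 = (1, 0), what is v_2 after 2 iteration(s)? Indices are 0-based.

v_0 = (1, 0).
v_1 = A·v_0 = (1, 4).
v_2 = A·v_1 = (2, 4).

v_2 = (2, 4)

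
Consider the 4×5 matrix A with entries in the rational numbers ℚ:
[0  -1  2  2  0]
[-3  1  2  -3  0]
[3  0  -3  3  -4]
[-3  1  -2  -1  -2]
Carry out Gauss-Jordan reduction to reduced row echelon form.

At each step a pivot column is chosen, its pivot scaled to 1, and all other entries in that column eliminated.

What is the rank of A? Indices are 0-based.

[1] R0 <-> R1
[1] R0 /= -3  ⇒  (1, -1/3, -2/3, 1, 0)
     R2 -= 3·R0  ⇒  (0, 1, -1, 0, -4)
     R3 -= -3·R0  ⇒  (0, 0, -4, 2, -2)
[2] R1 /= -1  ⇒  (0, 1, -2, -2, 0)
     R0 -= -1/3·R1  ⇒  (1, 0, -4/3, 1/3, 0)
     R2 -= 1·R1  ⇒  (0, 0, 1, 2, -4)
[3] R2 /= 1  ⇒  (0, 0, 1, 2, -4)
     R0 -= -4/3·R2  ⇒  (1, 0, 0, 3, -16/3)
     R1 -= -2·R2  ⇒  (0, 1, 0, 2, -8)
     R3 -= -4·R2  ⇒  (0, 0, 0, 10, -18)
[4] R3 /= 10  ⇒  (0, 0, 0, 1, -9/5)
     R0 -= 3·R3  ⇒  (1, 0, 0, 0, 1/15)
     R1 -= 2·R3  ⇒  (0, 1, 0, 0, -22/5)
     R2 -= 2·R3  ⇒  (0, 0, 1, 0, -2/5)

rank = 4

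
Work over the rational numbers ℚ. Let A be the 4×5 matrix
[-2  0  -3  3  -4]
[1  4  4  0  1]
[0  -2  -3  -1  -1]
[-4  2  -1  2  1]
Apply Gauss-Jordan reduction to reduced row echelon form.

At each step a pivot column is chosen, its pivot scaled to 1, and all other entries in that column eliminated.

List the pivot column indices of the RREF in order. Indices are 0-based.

pivot columns: 0, 1, 2, 3

step 1: normalize row 0 (÷-2) = (1, 0, 3/2, -3/2, 2)
  row 1: subtract 1×row0 = (0, 4, 5/2, 3/2, -1)
  row 3: subtract -4×row0 = (0, 2, 5, -4, 9)
step 2: normalize row 1 (÷4) = (0, 1, 5/8, 3/8, -1/4)
  row 2: subtract -2×row1 = (0, 0, -7/4, -1/4, -3/2)
  row 3: subtract 2×row1 = (0, 0, 15/4, -19/4, 19/2)
step 3: normalize row 2 (÷-7/4) = (0, 0, 1, 1/7, 6/7)
  row 0: subtract 3/2×row2 = (1, 0, 0, -12/7, 5/7)
  row 1: subtract 5/8×row2 = (0, 1, 0, 2/7, -11/14)
  row 3: subtract 15/4×row2 = (0, 0, 0, -37/7, 44/7)
step 4: normalize row 3 (÷-37/7) = (0, 0, 0, 1, -44/37)
  row 0: subtract -12/7×row3 = (1, 0, 0, 0, -49/37)
  row 1: subtract 2/7×row3 = (0, 1, 0, 0, -33/74)
  row 2: subtract 1/7×row3 = (0, 0, 1, 0, 38/37)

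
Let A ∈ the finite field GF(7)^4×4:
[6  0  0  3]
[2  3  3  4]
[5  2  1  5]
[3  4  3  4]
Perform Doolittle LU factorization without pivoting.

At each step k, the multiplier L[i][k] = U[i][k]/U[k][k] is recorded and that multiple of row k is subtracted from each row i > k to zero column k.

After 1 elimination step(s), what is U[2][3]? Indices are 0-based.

U[2][3] = 6

k=0: U[0][0]=6
  eliminate (1,0): mult=5, new row 1: (0, 3, 3, 3); set L[1][0]=5
  eliminate (2,0): mult=2, new row 2: (0, 2, 1, 6); set L[2][0]=2
  eliminate (3,0): mult=4, new row 3: (0, 4, 3, 6); set L[3][0]=4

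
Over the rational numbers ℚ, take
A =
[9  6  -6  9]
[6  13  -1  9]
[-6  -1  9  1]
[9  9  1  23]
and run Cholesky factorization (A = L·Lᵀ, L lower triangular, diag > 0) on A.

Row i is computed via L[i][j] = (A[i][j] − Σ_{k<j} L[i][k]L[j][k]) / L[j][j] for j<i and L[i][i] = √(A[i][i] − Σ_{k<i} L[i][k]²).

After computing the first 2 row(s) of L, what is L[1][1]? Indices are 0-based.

Step 1: L[0][0] = √(9) = 3.
  L[1][0] = (6) / L[0][0] = 2.
Step 2: L[1][1] = √(9) = 3.

L[1][1] = 3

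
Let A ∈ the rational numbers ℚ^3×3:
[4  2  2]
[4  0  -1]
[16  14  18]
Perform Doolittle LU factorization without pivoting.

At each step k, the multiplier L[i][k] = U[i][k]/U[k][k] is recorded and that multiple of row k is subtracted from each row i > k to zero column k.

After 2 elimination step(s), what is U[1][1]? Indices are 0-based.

U[1][1] = -2

[col 0] pivot 4
  R1 -= 1*R0 → (0, -2, -3)  (L[1][0] := 1)
  R2 -= 4*R0 → (0, 6, 10)  (L[2][0] := 4)
[col 1] pivot -2
  R2 -= -3*R1 → (0, 0, 1)  (L[2][1] := -3)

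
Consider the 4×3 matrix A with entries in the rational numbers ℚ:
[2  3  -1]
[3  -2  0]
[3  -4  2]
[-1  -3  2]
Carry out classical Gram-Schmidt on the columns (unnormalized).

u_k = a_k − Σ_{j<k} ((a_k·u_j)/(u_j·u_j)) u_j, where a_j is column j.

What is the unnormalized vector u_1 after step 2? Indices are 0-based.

u_1 = (87/23, -19/23, -65/23, -78/23)

Step 1: u_0 = a_0 = (2, 3, 3, -1).
Step 2: u_1 = a_1 − (-9/23)·u_0 = (87/23, -19/23, -65/23, -78/23).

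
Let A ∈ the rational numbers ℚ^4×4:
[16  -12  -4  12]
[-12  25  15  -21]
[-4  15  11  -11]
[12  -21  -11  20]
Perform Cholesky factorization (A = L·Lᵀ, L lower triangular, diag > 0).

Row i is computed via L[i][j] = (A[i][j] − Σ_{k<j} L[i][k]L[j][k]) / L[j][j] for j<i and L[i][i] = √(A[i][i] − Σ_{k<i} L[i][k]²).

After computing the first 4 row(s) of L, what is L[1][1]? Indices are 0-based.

L[1][1] = 4

Step 1: L[0][0] = √(16) = 4.
  L[1][0] = (-12) / L[0][0] = -3.
Step 2: L[1][1] = √(16) = 4.
  L[2][0] = (-4) / L[0][0] = -1.
  L[2][1] = (12) / L[1][1] = 3.
Step 3: L[2][2] = √(1) = 1.
  L[3][0] = (12) / L[0][0] = 3.
  L[3][1] = (-12) / L[1][1] = -3.
  L[3][2] = (1) / L[2][2] = 1.
Step 4: L[3][3] = √(1) = 1.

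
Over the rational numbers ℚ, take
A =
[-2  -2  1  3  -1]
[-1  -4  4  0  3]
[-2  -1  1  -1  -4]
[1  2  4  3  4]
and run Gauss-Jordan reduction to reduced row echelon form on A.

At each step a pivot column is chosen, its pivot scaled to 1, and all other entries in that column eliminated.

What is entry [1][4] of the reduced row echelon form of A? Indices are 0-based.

pivot(0,0)=-2: scale R0 → (1, 1, -1/2, -3/2, 1/2)
  clear (1,0): R1 −= (-1)R0 → (0, -3, 7/2, -3/2, 7/2)
  clear (2,0): R2 −= (-2)R0 → (0, 1, 0, -4, -3)
  clear (3,0): R3 −= (1)R0 → (0, 1, 9/2, 9/2, 7/2)
pivot(1,1)=-3: scale R1 → (0, 1, -7/6, 1/2, -7/6)
  clear (0,1): R0 −= (1)R1 → (1, 0, 2/3, -2, 5/3)
  clear (2,1): R2 −= (1)R1 → (0, 0, 7/6, -9/2, -11/6)
  clear (3,1): R3 −= (1)R1 → (0, 0, 17/3, 4, 14/3)
pivot(2,2)=7/6: scale R2 → (0, 0, 1, -27/7, -11/7)
  clear (0,2): R0 −= (2/3)R2 → (1, 0, 0, 4/7, 19/7)
  clear (1,2): R1 −= (-7/6)R2 → (0, 1, 0, -4, -3)
  clear (3,2): R3 −= (17/3)R2 → (0, 0, 0, 181/7, 95/7)
pivot(3,3)=181/7: scale R3 → (0, 0, 0, 1, 95/181)
  clear (0,3): R0 −= (4/7)R3 → (1, 0, 0, 0, 437/181)
  clear (1,3): R1 −= (-4)R3 → (0, 1, 0, 0, -163/181)
  clear (2,3): R2 −= (-27/7)R3 → (0, 0, 1, 0, 82/181)

M[1][4] = -163/181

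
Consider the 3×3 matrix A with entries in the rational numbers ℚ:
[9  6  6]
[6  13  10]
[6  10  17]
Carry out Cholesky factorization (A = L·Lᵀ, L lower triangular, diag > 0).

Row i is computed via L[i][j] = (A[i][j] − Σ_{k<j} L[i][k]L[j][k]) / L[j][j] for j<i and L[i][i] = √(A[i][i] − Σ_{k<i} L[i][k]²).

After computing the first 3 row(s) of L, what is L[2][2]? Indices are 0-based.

Step 1: L[0][0] = √(9) = 3.
  L[1][0] = (6) / L[0][0] = 2.
Step 2: L[1][1] = √(9) = 3.
  L[2][0] = (6) / L[0][0] = 2.
  L[2][1] = (6) / L[1][1] = 2.
Step 3: L[2][2] = √(9) = 3.

L[2][2] = 3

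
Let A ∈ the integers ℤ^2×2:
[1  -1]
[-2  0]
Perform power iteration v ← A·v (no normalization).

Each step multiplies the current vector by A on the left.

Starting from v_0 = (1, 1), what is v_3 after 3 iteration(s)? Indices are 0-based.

v_0 = (1, 1).
v_1 = A·v_0 = (0, -2).
v_2 = A·v_1 = (2, 0).
v_3 = A·v_2 = (2, -4).

v_3 = (2, -4)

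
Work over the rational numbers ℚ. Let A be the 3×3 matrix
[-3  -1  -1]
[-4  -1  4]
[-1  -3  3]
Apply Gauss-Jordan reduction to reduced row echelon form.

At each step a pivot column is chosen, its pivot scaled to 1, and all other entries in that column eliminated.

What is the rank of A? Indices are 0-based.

[1] R0 /= -3  ⇒  (1, 1/3, 1/3)
     R1 -= -4·R0  ⇒  (0, 1/3, 16/3)
     R2 -= -1·R0  ⇒  (0, -8/3, 10/3)
[2] R1 /= 1/3  ⇒  (0, 1, 16)
     R0 -= 1/3·R1  ⇒  (1, 0, -5)
     R2 -= -8/3·R1  ⇒  (0, 0, 46)
[3] R2 /= 46  ⇒  (0, 0, 1)
     R0 -= -5·R2  ⇒  (1, 0, 0)
     R1 -= 16·R2  ⇒  (0, 1, 0)

rank = 3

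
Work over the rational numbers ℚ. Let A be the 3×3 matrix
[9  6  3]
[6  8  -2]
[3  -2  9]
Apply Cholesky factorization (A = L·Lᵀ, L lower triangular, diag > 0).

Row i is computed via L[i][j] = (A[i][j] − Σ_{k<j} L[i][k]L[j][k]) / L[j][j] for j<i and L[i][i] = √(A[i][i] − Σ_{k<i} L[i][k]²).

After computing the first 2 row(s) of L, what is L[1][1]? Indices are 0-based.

Step 1: L[0][0] = √(9) = 3.
  L[1][0] = (6) / L[0][0] = 2.
Step 2: L[1][1] = √(4) = 2.

L[1][1] = 2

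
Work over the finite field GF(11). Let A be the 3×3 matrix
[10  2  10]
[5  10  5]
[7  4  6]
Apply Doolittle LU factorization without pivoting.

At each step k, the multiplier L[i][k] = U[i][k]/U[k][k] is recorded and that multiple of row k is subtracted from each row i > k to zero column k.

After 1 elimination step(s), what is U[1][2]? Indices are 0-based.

k=0: U[0][0]=10
  eliminate (1,0): mult=6, new row 1: (0, 9, 0); set L[1][0]=6
  eliminate (2,0): mult=4, new row 2: (0, 7, 10); set L[2][0]=4

U[1][2] = 0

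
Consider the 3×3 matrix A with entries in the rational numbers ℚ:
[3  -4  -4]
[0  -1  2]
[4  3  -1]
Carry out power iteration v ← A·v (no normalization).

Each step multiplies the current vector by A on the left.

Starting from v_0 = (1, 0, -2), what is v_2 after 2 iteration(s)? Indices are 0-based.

v_0 = (1, 0, -2).
v_1 = A·v_0 = (11, -4, 6).
v_2 = A·v_1 = (25, 16, 26).

v_2 = (25, 16, 26)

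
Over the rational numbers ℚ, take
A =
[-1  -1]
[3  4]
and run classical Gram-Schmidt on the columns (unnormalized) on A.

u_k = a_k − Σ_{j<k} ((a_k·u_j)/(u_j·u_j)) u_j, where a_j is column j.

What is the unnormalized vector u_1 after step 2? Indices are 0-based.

Step 1: u_0 = a_0 = (-1, 3).
Step 2: u_1 = a_1 − (13/10)·u_0 = (3/10, 1/10).

u_1 = (3/10, 1/10)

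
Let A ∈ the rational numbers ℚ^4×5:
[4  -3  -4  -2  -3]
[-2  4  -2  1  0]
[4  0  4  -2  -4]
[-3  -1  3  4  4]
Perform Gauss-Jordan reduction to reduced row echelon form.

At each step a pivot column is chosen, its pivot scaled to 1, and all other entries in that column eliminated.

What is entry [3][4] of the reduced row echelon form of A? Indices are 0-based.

[1] R0 /= 4  ⇒  (1, -3/4, -1, -1/2, -3/4)
     R1 -= -2·R0  ⇒  (0, 5/2, -4, 0, -3/2)
     R2 -= 4·R0  ⇒  (0, 3, 8, 0, -1)
     R3 -= -3·R0  ⇒  (0, -13/4, 0, 5/2, 7/4)
[2] R1 /= 5/2  ⇒  (0, 1, -8/5, 0, -3/5)
     R0 -= -3/4·R1  ⇒  (1, 0, -11/5, -1/2, -6/5)
     R2 -= 3·R1  ⇒  (0, 0, 64/5, 0, 4/5)
     R3 -= -13/4·R1  ⇒  (0, 0, -26/5, 5/2, -1/5)
[3] R2 /= 64/5  ⇒  (0, 0, 1, 0, 1/16)
     R0 -= -11/5·R2  ⇒  (1, 0, 0, -1/2, -17/16)
     R1 -= -8/5·R2  ⇒  (0, 1, 0, 0, -1/2)
     R3 -= -26/5·R2  ⇒  (0, 0, 0, 5/2, 1/8)
[4] R3 /= 5/2  ⇒  (0, 0, 0, 1, 1/20)
     R0 -= -1/2·R3  ⇒  (1, 0, 0, 0, -83/80)

M[3][4] = 1/20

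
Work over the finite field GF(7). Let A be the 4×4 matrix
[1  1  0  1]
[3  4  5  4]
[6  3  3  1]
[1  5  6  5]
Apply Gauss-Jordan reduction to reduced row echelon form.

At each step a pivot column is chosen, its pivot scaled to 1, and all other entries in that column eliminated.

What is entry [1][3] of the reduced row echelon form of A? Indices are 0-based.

M[1][3] = 0

[1] R0 /= 1  ⇒  (1, 1, 0, 1)
     R1 -= 3·R0  ⇒  (0, 1, 5, 1)
     R2 -= 6·R0  ⇒  (0, 4, 3, 2)
     R3 -= 1·R0  ⇒  (0, 4, 6, 4)
[2] R1 /= 1  ⇒  (0, 1, 5, 1)
     R0 -= 1·R1  ⇒  (1, 0, 2, 0)
     R2 -= 4·R1  ⇒  (0, 0, 4, 5)
     R3 -= 4·R1  ⇒  (0, 0, 0, 0)
[3] R2 /= 4  ⇒  (0, 0, 1, 3)
     R0 -= 2·R2  ⇒  (1, 0, 0, 1)
     R1 -= 5·R2  ⇒  (0, 1, 0, 0)
column 3 empty below row 3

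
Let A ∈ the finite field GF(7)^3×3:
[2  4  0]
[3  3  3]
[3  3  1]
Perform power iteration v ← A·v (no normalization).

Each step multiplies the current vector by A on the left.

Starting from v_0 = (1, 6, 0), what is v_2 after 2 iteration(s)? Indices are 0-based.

v_0 = (1, 6, 0).
v_1 = A·v_0 = (5, 0, 0).
v_2 = A·v_1 = (3, 1, 1).

v_2 = (3, 1, 1)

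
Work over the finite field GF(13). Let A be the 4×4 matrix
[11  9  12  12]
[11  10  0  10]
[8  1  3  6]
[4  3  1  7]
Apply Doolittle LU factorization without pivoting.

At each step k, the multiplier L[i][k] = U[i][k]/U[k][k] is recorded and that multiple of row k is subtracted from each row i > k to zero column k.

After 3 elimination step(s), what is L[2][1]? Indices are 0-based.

[col 0] pivot 11
  R1 -= 1*R0 → (0, 1, 1, 11)  (L[1][0] := 1)
  R2 -= 9*R0 → (0, 11, 12, 2)  (L[2][0] := 9)
  R3 -= 11*R0 → (0, 8, 12, 5)  (L[3][0] := 11)
[col 1] pivot 1
  R2 -= 11*R1 → (0, 0, 1, 11)  (L[2][1] := 11)
  R3 -= 8*R1 → (0, 0, 4, 8)  (L[3][1] := 8)
[col 2] pivot 1
  R3 -= 4*R2 → (0, 0, 0, 3)  (L[3][2] := 4)

L[2][1] = 11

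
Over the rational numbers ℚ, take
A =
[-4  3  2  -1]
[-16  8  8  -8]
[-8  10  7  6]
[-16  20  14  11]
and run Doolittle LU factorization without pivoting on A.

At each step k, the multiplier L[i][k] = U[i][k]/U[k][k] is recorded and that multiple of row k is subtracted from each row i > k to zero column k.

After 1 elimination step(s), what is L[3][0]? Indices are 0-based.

Step 1: pivot at (0,0) is -4.
  row1 ← row1 − (4)·row0  ⇒  L[1][0]=4, U row1=(0, -4, 0, -4)
  row2 ← row2 − (2)·row0  ⇒  L[2][0]=2, U row2=(0, 4, 3, 8)
  row3 ← row3 − (4)·row0  ⇒  L[3][0]=4, U row3=(0, 8, 6, 15)

L[3][0] = 4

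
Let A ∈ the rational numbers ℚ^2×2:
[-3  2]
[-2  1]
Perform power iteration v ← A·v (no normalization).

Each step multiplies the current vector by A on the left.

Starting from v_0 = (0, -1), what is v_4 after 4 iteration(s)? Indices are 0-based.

v_4 = (8, 7)

v_0 = (0, -1).
v_1 = A·v_0 = (-2, -1).
v_2 = A·v_1 = (4, 3).
v_3 = A·v_2 = (-6, -5).
v_4 = A·v_3 = (8, 7).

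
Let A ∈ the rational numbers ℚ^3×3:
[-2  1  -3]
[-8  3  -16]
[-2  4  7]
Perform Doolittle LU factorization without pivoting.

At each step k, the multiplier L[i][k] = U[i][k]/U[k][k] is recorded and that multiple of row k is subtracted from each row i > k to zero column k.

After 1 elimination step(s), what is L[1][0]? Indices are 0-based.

k=0: U[0][0]=-2
  eliminate (1,0): mult=4, new row 1: (0, -1, -4); set L[1][0]=4
  eliminate (2,0): mult=1, new row 2: (0, 3, 10); set L[2][0]=1

L[1][0] = 4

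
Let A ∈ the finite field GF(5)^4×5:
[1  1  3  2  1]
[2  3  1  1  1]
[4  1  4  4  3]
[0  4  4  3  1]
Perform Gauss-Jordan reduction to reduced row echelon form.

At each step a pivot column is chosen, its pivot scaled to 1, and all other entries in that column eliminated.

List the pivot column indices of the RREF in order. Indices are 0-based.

step 1: normalize row 0 (÷1) = (1, 1, 3, 2, 1)
  row 1: subtract 2×row0 = (0, 1, 0, 2, 4)
  row 2: subtract 4×row0 = (0, 2, 2, 1, 4)
step 2: normalize row 1 (÷1) = (0, 1, 0, 2, 4)
  row 0: subtract 1×row1 = (1, 0, 3, 0, 2)
  row 2: subtract 2×row1 = (0, 0, 2, 2, 1)
  row 3: subtract 4×row1 = (0, 0, 4, 0, 0)
step 3: normalize row 2 (÷2) = (0, 0, 1, 1, 3)
  row 0: subtract 3×row2 = (1, 0, 0, 2, 3)
  row 3: subtract 4×row2 = (0, 0, 0, 1, 3)
step 4: normalize row 3 (÷1) = (0, 0, 0, 1, 3)
  row 0: subtract 2×row3 = (1, 0, 0, 0, 2)
  row 1: subtract 2×row3 = (0, 1, 0, 0, 3)
  row 2: subtract 1×row3 = (0, 0, 1, 0, 0)

pivot columns: 0, 1, 2, 3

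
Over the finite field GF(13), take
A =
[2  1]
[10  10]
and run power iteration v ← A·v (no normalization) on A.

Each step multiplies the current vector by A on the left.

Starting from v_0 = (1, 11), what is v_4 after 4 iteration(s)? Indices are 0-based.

v_4 = (12, 7)

v_0 = (1, 11).
v_1 = A·v_0 = (0, 3).
v_2 = A·v_1 = (3, 4).
v_3 = A·v_2 = (10, 5).
v_4 = A·v_3 = (12, 7).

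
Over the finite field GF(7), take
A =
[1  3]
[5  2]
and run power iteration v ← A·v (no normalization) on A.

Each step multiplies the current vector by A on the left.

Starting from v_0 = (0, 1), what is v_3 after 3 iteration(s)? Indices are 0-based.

v_3 = (3, 6)

v_0 = (0, 1).
v_1 = A·v_0 = (3, 2).
v_2 = A·v_1 = (2, 5).
v_3 = A·v_2 = (3, 6).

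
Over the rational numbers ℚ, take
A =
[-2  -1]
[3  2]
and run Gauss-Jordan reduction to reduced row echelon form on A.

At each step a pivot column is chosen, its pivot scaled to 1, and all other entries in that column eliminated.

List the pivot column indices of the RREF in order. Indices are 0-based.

pivot columns: 0, 1

[1] R0 /= -2  ⇒  (1, 1/2)
     R1 -= 3·R0  ⇒  (0, 1/2)
[2] R1 /= 1/2  ⇒  (0, 1)
     R0 -= 1/2·R1  ⇒  (1, 0)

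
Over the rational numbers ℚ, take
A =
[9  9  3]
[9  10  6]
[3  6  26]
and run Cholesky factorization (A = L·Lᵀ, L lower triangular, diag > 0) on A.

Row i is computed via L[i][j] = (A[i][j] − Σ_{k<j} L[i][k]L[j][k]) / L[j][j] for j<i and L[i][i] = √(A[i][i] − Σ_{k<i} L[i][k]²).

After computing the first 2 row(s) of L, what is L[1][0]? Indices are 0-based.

L[1][0] = 3

Step 1: L[0][0] = √(9) = 3.
  L[1][0] = (9) / L[0][0] = 3.
Step 2: L[1][1] = √(1) = 1.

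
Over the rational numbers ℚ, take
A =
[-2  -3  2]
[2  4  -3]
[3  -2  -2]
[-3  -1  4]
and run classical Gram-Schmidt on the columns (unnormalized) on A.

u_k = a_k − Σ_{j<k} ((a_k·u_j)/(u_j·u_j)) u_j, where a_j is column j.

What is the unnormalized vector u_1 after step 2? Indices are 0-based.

u_1 = (-28/13, 41/13, -85/26, 7/26)

Step 1: u_0 = a_0 = (-2, 2, 3, -3).
Step 2: u_1 = a_1 − (11/26)·u_0 = (-28/13, 41/13, -85/26, 7/26).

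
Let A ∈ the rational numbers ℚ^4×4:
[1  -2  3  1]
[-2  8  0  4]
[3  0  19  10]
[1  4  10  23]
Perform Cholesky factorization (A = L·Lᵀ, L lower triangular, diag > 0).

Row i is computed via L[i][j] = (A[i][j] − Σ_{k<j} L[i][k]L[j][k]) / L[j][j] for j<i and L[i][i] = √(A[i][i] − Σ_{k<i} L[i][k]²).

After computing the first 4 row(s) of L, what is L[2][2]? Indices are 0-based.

Step 1: L[0][0] = √(1) = 1.
  L[1][0] = (-2) / L[0][0] = -2.
Step 2: L[1][1] = √(4) = 2.
  L[2][0] = (3) / L[0][0] = 3.
  L[2][1] = (6) / L[1][1] = 3.
Step 3: L[2][2] = √(1) = 1.
  L[3][0] = (1) / L[0][0] = 1.
  L[3][1] = (6) / L[1][1] = 3.
  L[3][2] = (-2) / L[2][2] = -2.
Step 4: L[3][3] = √(9) = 3.

L[2][2] = 1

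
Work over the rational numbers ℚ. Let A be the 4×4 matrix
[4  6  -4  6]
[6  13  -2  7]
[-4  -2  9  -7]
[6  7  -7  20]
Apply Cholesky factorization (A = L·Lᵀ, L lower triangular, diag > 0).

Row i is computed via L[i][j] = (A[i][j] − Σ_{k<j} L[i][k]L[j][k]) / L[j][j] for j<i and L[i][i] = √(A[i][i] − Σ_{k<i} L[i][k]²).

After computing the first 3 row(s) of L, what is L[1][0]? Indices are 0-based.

Step 1: L[0][0] = √(4) = 2.
  L[1][0] = (6) / L[0][0] = 3.
Step 2: L[1][1] = √(4) = 2.
  L[2][0] = (-4) / L[0][0] = -2.
  L[2][1] = (4) / L[1][1] = 2.
Step 3: L[2][2] = √(1) = 1.

L[1][0] = 3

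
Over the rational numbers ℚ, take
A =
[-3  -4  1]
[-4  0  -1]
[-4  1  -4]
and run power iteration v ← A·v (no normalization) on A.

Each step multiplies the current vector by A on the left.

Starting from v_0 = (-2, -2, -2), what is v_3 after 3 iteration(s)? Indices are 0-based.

v_3 = (340, 342, 562)

v_0 = (-2, -2, -2).
v_1 = A·v_0 = (12, 10, 14).
v_2 = A·v_1 = (-62, -62, -94).
v_3 = A·v_2 = (340, 342, 562).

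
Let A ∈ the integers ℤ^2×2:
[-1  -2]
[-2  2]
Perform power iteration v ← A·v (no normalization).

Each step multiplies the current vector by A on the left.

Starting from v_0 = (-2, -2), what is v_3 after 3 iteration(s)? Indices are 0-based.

v_0 = (-2, -2).
v_1 = A·v_0 = (6, 0).
v_2 = A·v_1 = (-6, -12).
v_3 = A·v_2 = (30, -12).

v_3 = (30, -12)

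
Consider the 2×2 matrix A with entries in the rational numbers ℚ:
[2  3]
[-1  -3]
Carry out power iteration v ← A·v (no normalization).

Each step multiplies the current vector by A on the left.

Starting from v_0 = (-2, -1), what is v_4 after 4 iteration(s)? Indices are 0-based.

v_4 = (25, -47)

v_0 = (-2, -1).
v_1 = A·v_0 = (-7, 5).
v_2 = A·v_1 = (1, -8).
v_3 = A·v_2 = (-22, 23).
v_4 = A·v_3 = (25, -47).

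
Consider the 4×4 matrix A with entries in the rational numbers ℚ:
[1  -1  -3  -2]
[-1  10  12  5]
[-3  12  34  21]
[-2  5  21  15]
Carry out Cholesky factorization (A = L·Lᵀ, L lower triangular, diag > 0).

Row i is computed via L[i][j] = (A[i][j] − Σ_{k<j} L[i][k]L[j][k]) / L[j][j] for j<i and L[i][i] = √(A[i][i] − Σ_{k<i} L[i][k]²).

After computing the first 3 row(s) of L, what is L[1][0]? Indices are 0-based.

Step 1: L[0][0] = √(1) = 1.
  L[1][0] = (-1) / L[0][0] = -1.
Step 2: L[1][1] = √(9) = 3.
  L[2][0] = (-3) / L[0][0] = -3.
  L[2][1] = (9) / L[1][1] = 3.
Step 3: L[2][2] = √(16) = 4.

L[1][0] = -1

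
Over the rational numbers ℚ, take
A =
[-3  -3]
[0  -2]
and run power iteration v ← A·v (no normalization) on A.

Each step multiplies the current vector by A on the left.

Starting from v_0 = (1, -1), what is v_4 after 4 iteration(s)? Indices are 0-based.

v_4 = (-114, -16)

v_0 = (1, -1).
v_1 = A·v_0 = (0, 2).
v_2 = A·v_1 = (-6, -4).
v_3 = A·v_2 = (30, 8).
v_4 = A·v_3 = (-114, -16).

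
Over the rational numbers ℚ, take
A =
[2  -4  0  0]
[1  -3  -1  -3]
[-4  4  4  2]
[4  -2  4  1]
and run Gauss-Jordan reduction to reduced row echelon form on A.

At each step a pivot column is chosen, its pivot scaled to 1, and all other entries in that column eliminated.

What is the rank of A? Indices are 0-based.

pivot(0,0)=2: scale R0 → (1, -2, 0, 0)
  clear (1,0): R1 −= (1)R0 → (0, -1, -1, -3)
  clear (2,0): R2 −= (-4)R0 → (0, -4, 4, 2)
  clear (3,0): R3 −= (4)R0 → (0, 6, 4, 1)
pivot(1,1)=-1: scale R1 → (0, 1, 1, 3)
  clear (0,1): R0 −= (-2)R1 → (1, 0, 2, 6)
  clear (2,1): R2 −= (-4)R1 → (0, 0, 8, 14)
  clear (3,1): R3 −= (6)R1 → (0, 0, -2, -17)
pivot(2,2)=8: scale R2 → (0, 0, 1, 7/4)
  clear (0,2): R0 −= (2)R2 → (1, 0, 0, 5/2)
  clear (1,2): R1 −= (1)R2 → (0, 1, 0, 5/4)
  clear (3,2): R3 −= (-2)R2 → (0, 0, 0, -27/2)
pivot(3,3)=-27/2: scale R3 → (0, 0, 0, 1)
  clear (0,3): R0 −= (5/2)R3 → (1, 0, 0, 0)
  clear (1,3): R1 −= (5/4)R3 → (0, 1, 0, 0)
  clear (2,3): R2 −= (7/4)R3 → (0, 0, 1, 0)

rank = 4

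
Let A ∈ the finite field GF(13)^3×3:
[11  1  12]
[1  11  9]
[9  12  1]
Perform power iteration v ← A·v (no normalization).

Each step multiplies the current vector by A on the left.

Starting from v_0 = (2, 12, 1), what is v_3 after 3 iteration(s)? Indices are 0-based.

v_0 = (2, 12, 1).
v_1 = A·v_0 = (7, 0, 7).
v_2 = A·v_1 = (5, 5, 5).
v_3 = A·v_2 = (3, 1, 6).

v_3 = (3, 1, 6)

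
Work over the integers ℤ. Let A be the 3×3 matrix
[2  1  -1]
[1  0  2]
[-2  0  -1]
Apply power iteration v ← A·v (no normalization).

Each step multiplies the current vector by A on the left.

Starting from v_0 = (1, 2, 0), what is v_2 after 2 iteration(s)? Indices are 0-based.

v_2 = (11, 0, -6)

v_0 = (1, 2, 0).
v_1 = A·v_0 = (4, 1, -2).
v_2 = A·v_1 = (11, 0, -6).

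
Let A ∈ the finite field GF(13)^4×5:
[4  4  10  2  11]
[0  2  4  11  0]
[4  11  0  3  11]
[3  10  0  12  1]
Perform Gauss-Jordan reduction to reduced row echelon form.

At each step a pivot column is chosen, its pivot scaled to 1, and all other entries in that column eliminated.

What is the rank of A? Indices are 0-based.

rank = 4

pivot(0,0)=4: scale R0 → (1, 1, 9, 7, 6)
  clear (2,0): R2 −= (4)R0 → (0, 7, 3, 1, 0)
  clear (3,0): R3 −= (3)R0 → (0, 7, 12, 4, 9)
pivot(1,1)=2: scale R1 → (0, 1, 2, 12, 0)
  clear (0,1): R0 −= (1)R1 → (1, 0, 7, 8, 6)
  clear (2,1): R2 −= (7)R1 → (0, 0, 2, 8, 0)
  clear (3,1): R3 −= (7)R1 → (0, 0, 11, 11, 9)
pivot(2,2)=2: scale R2 → (0, 0, 1, 4, 0)
  clear (0,2): R0 −= (7)R2 → (1, 0, 0, 6, 6)
  clear (1,2): R1 −= (2)R2 → (0, 1, 0, 4, 0)
  clear (3,2): R3 −= (11)R2 → (0, 0, 0, 6, 9)
pivot(3,3)=6: scale R3 → (0, 0, 0, 1, 8)
  clear (0,3): R0 −= (6)R3 → (1, 0, 0, 0, 10)
  clear (1,3): R1 −= (4)R3 → (0, 1, 0, 0, 7)
  clear (2,3): R2 −= (4)R3 → (0, 0, 1, 0, 7)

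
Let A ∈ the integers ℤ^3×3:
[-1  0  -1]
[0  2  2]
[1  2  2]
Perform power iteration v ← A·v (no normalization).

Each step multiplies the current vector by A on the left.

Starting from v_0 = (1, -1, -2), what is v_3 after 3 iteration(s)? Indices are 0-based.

v_0 = (1, -1, -2).
v_1 = A·v_0 = (1, -6, -5).
v_2 = A·v_1 = (4, -22, -21).
v_3 = A·v_2 = (17, -86, -82).

v_3 = (17, -86, -82)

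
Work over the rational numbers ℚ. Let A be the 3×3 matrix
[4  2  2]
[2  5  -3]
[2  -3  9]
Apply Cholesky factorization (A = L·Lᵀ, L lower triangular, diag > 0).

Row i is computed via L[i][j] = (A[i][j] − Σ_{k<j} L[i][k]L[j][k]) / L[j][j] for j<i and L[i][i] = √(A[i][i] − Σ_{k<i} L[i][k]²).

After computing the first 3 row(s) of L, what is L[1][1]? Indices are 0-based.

L[1][1] = 2

Step 1: L[0][0] = √(4) = 2.
  L[1][0] = (2) / L[0][0] = 1.
Step 2: L[1][1] = √(4) = 2.
  L[2][0] = (2) / L[0][0] = 1.
  L[2][1] = (-4) / L[1][1] = -2.
Step 3: L[2][2] = √(4) = 2.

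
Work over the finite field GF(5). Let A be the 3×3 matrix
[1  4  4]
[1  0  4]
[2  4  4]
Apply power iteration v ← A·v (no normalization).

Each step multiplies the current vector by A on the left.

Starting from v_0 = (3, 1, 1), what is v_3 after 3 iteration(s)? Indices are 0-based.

v_3 = (2, 4, 2)

v_0 = (3, 1, 1).
v_1 = A·v_0 = (1, 2, 4).
v_2 = A·v_1 = (0, 2, 1).
v_3 = A·v_2 = (2, 4, 2).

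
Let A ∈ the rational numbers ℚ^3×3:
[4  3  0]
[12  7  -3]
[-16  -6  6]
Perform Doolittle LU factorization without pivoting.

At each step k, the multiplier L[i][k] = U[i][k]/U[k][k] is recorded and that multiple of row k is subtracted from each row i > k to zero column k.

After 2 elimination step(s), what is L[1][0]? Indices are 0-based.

k=0: U[0][0]=4
  eliminate (1,0): mult=3, new row 1: (0, -2, -3); set L[1][0]=3
  eliminate (2,0): mult=-4, new row 2: (0, 6, 6); set L[2][0]=-4
k=1: U[1][1]=-2
  eliminate (2,1): mult=-3, new row 2: (0, 0, -3); set L[2][1]=-3

L[1][0] = 3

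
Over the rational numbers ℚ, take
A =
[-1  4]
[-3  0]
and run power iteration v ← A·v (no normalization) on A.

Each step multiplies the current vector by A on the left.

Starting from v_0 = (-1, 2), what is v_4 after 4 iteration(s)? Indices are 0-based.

v_0 = (-1, 2).
v_1 = A·v_0 = (9, 3).
v_2 = A·v_1 = (3, -27).
v_3 = A·v_2 = (-111, -9).
v_4 = A·v_3 = (75, 333).

v_4 = (75, 333)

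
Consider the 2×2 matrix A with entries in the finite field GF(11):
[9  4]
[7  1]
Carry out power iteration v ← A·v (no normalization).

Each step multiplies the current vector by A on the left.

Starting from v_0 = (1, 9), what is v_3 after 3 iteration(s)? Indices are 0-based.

v_3 = (1, 6)

v_0 = (1, 9).
v_1 = A·v_0 = (1, 5).
v_2 = A·v_1 = (7, 1).
v_3 = A·v_2 = (1, 6).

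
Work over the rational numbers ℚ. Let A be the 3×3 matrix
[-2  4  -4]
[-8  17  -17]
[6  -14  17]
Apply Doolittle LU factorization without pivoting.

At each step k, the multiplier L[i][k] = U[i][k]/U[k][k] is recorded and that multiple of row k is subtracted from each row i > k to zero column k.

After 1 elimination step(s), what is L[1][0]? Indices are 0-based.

Step 1: pivot at (0,0) is -2.
  row1 ← row1 − (4)·row0  ⇒  L[1][0]=4, U row1=(0, 1, -1)
  row2 ← row2 − (-3)·row0  ⇒  L[2][0]=-3, U row2=(0, -2, 5)

L[1][0] = 4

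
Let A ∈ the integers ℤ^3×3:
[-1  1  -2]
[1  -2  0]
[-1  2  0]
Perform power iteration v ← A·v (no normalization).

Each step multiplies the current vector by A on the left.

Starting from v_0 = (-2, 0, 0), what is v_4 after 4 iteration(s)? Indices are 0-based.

v_4 = (-86, 66, -66)

v_0 = (-2, 0, 0).
v_1 = A·v_0 = (2, -2, 2).
v_2 = A·v_1 = (-8, 6, -6).
v_3 = A·v_2 = (26, -20, 20).
v_4 = A·v_3 = (-86, 66, -66).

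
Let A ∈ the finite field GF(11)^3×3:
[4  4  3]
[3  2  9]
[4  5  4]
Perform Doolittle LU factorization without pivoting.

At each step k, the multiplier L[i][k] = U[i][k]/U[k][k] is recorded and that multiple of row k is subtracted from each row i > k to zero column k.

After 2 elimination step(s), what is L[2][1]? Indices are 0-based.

L[2][1] = 10

[col 0] pivot 4
  R1 -= 9*R0 → (0, 10, 4)  (L[1][0] := 9)
  R2 -= 1*R0 → (0, 1, 1)  (L[2][0] := 1)
[col 1] pivot 10
  R2 -= 10*R1 → (0, 0, 5)  (L[2][1] := 10)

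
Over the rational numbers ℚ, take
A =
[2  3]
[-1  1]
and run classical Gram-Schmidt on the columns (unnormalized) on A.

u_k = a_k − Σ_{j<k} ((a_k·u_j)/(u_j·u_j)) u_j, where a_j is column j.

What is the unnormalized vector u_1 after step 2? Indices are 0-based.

u_1 = (1, 2)

Step 1: u_0 = a_0 = (2, -1).
Step 2: u_1 = a_1 − (1)·u_0 = (1, 2).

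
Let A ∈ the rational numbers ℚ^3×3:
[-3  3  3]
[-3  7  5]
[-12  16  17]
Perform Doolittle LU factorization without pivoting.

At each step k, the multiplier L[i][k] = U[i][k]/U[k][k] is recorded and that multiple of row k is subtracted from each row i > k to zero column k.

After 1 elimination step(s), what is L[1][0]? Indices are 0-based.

k=0: U[0][0]=-3
  eliminate (1,0): mult=1, new row 1: (0, 4, 2); set L[1][0]=1
  eliminate (2,0): mult=4, new row 2: (0, 4, 5); set L[2][0]=4

L[1][0] = 1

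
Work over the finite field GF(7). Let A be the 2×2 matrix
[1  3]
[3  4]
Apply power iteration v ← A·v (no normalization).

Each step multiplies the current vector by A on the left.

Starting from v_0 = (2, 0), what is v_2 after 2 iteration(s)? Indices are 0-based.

v_2 = (6, 2)

v_0 = (2, 0).
v_1 = A·v_0 = (2, 6).
v_2 = A·v_1 = (6, 2).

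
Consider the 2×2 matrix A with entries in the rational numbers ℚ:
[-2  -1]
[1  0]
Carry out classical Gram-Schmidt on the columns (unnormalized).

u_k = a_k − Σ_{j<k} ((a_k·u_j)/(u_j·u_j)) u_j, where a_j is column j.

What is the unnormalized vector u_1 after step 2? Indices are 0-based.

Step 1: u_0 = a_0 = (-2, 1).
Step 2: u_1 = a_1 − (2/5)·u_0 = (-1/5, -2/5).

u_1 = (-1/5, -2/5)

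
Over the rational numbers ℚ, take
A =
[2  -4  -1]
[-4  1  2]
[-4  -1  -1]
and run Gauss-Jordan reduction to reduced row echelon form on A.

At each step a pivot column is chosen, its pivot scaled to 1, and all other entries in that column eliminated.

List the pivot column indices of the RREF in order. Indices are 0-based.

[1] R0 /= 2  ⇒  (1, -2, -1/2)
     R1 -= -4·R0  ⇒  (0, -7, 0)
     R2 -= -4·R0  ⇒  (0, -9, -3)
[2] R1 /= -7  ⇒  (0, 1, 0)
     R0 -= -2·R1  ⇒  (1, 0, -1/2)
     R2 -= -9·R1  ⇒  (0, 0, -3)
[3] R2 /= -3  ⇒  (0, 0, 1)
     R0 -= -1/2·R2  ⇒  (1, 0, 0)

pivot columns: 0, 1, 2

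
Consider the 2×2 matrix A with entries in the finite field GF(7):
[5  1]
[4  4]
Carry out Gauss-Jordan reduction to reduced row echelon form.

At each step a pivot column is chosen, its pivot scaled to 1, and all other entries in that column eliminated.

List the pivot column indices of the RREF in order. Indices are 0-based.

[1] R0 /= 5  ⇒  (1, 3)
     R1 -= 4·R0  ⇒  (0, 6)
[2] R1 /= 6  ⇒  (0, 1)
     R0 -= 3·R1  ⇒  (1, 0)

pivot columns: 0, 1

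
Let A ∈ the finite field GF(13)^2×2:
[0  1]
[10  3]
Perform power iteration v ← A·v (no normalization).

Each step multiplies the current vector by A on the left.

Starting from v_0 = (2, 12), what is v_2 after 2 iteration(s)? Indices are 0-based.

v_2 = (4, 2)

v_0 = (2, 12).
v_1 = A·v_0 = (12, 4).
v_2 = A·v_1 = (4, 2).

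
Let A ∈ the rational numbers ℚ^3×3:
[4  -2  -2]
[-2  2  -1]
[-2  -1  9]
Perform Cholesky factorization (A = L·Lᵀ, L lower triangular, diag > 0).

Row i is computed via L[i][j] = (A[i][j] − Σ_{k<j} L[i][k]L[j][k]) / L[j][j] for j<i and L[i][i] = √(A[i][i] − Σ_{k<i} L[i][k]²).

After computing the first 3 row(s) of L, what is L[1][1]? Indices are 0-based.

L[1][1] = 1

Step 1: L[0][0] = √(4) = 2.
  L[1][0] = (-2) / L[0][0] = -1.
Step 2: L[1][1] = √(1) = 1.
  L[2][0] = (-2) / L[0][0] = -1.
  L[2][1] = (-2) / L[1][1] = -2.
Step 3: L[2][2] = √(4) = 2.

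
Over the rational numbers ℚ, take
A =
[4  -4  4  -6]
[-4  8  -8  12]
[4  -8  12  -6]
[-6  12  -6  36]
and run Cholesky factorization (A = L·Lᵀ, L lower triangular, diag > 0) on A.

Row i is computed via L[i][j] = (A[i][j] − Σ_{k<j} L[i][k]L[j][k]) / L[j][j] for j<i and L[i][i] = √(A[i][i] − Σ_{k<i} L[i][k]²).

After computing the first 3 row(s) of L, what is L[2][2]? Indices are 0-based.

L[2][2] = 2

Step 1: L[0][0] = √(4) = 2.
  L[1][0] = (-4) / L[0][0] = -2.
Step 2: L[1][1] = √(4) = 2.
  L[2][0] = (4) / L[0][0] = 2.
  L[2][1] = (-4) / L[1][1] = -2.
Step 3: L[2][2] = √(4) = 2.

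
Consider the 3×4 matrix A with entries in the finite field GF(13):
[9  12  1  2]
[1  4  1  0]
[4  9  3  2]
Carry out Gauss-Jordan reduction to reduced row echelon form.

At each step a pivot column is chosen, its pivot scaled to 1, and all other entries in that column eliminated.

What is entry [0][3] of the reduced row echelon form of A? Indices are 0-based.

pivot(0,0)=9: scale R0 → (1, 10, 3, 6)
  clear (1,0): R1 −= (1)R0 → (0, 7, 11, 7)
  clear (2,0): R2 −= (4)R0 → (0, 8, 4, 4)
pivot(1,1)=7: scale R1 → (0, 1, 9, 1)
  clear (0,1): R0 −= (10)R1 → (1, 0, 4, 9)
  clear (2,1): R2 −= (8)R1 → (0, 0, 10, 9)
pivot(2,2)=10: scale R2 → (0, 0, 1, 10)
  clear (0,2): R0 −= (4)R2 → (1, 0, 0, 8)
  clear (1,2): R1 −= (9)R2 → (0, 1, 0, 2)

M[0][3] = 8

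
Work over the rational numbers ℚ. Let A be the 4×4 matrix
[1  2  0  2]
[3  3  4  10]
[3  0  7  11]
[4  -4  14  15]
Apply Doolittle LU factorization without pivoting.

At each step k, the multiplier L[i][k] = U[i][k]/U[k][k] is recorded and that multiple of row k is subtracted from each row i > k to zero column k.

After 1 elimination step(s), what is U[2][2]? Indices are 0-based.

k=0: U[0][0]=1
  eliminate (1,0): mult=3, new row 1: (0, -3, 4, 4); set L[1][0]=3
  eliminate (2,0): mult=3, new row 2: (0, -6, 7, 5); set L[2][0]=3
  eliminate (3,0): mult=4, new row 3: (0, -12, 14, 7); set L[3][0]=4

U[2][2] = 7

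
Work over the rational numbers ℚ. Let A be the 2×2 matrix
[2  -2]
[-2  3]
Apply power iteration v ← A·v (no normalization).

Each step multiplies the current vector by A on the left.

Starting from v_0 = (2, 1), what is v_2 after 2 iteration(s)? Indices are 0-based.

v_0 = (2, 1).
v_1 = A·v_0 = (2, -1).
v_2 = A·v_1 = (6, -7).

v_2 = (6, -7)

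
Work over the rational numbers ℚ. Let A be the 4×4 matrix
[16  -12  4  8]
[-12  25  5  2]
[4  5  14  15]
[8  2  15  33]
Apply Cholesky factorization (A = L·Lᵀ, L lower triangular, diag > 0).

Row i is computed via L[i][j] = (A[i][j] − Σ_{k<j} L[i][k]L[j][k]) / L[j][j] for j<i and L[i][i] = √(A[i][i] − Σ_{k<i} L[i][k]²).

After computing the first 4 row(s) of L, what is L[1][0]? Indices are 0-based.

Step 1: L[0][0] = √(16) = 4.
  L[1][0] = (-12) / L[0][0] = -3.
Step 2: L[1][1] = √(16) = 4.
  L[2][0] = (4) / L[0][0] = 1.
  L[2][1] = (8) / L[1][1] = 2.
Step 3: L[2][2] = √(9) = 3.
  L[3][0] = (8) / L[0][0] = 2.
  L[3][1] = (8) / L[1][1] = 2.
  L[3][2] = (9) / L[2][2] = 3.
Step 4: L[3][3] = √(16) = 4.

L[1][0] = -3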